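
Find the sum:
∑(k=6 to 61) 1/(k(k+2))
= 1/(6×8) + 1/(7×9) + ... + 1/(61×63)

Partial fractions: 1/(k(k+2)) = (1/2)[1/k - 1/(k+2)]
Telescoping leaves the first two and last two terms:
= (1/2)[1/6 + 1/7 - 1/62 - 1/63]
= 271/1953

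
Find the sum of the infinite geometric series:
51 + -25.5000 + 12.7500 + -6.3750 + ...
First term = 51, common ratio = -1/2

For |r| < 1, S = a / (1 - r)
S = 51 / (1 - (-1/2))
S = 51 / (3/2)
S = 34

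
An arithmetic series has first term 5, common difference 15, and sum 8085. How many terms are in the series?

Using S = n/2 × [2a + (n-1)d]
8085 = n/2 × [2(5) + (n-1)(15)]
8085 = n/2 × [10 + 15n - 15]
16170 = n × [-5 + 15n]
15n² + (-5)n - 16170 = 0
Discriminant: Δ = (-5)² - 4(15)(-16170) = 25 + 970200 = 970225
√Δ = 985
n = [-(-5) + √Δ] / (2·15) = (5 + 985) / 30 = 990 / 30 = 33
(The negative root is discarded since n must be a positive integer.)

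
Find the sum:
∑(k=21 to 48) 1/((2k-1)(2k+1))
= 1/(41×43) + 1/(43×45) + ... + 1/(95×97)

Partial fractions: 1/((2k-1)(2k+1)) = (1/2)[1/(2k-1) - 1/(2k+1)]
The series telescopes:
= (1/2)[1/41 - 1/97]
= 28/3977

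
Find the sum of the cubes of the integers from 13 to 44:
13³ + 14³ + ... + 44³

Use ∑_{k=1}^{n} k³ = [n(n+1)/2]², then subtract the first 12 terms.
∑_{k=1}^{44} k³ = [44×45/2]² = 990² = 980100
∑_{k=1}^{12} k³ = [12×13/2]² = 78² = 6084
∑_{k=13}^{44} k³ = 980100 - 6084 = 974016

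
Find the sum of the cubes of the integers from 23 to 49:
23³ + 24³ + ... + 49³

Use ∑_{k=1}^{n} k³ = [n(n+1)/2]², then subtract the first 22 terms.
∑_{k=1}^{49} k³ = [49×50/2]² = 1225² = 1500625
∑_{k=1}^{22} k³ = [22×23/2]² = 253² = 64009
∑_{k=23}^{49} k³ = 1500625 - 64009 = 1436616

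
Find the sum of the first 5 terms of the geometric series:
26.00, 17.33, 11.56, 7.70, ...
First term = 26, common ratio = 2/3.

Sₙ = a(1 - rⁿ) / (1 - r)
S_5 = 26(1 - (2/3)^5) / (1 - (2/3))
S_5 = 26(1 - (32/243)) / (1/3)
S_5 = 5486/81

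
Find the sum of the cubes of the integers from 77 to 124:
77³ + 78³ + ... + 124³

Use ∑_{k=1}^{n} k³ = [n(n+1)/2]², then subtract the first 76 terms.
∑_{k=1}^{124} k³ = [124×125/2]² = 7750² = 60062500
∑_{k=1}^{76} k³ = [76×77/2]² = 2926² = 8561476
∑_{k=77}^{124} k³ = 60062500 - 8561476 = 51501024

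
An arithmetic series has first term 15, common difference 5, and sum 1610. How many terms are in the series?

Using S = n/2 × [2a + (n-1)d]
1610 = n/2 × [2(15) + (n-1)(5)]
1610 = n/2 × [30 + 5n - 5]
3220 = n × [25 + 5n]
5n² + (25)n - 3220 = 0
Discriminant: Δ = (25)² - 4(5)(-3220) = 625 + 64400 = 65025
√Δ = 255
n = [-(25) + √Δ] / (2·5) = (-25 + 255) / 10 = 230 / 10 = 23
(The negative root is discarded since n must be a positive integer.)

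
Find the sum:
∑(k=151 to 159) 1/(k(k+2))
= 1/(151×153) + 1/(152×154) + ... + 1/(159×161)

Partial fractions: 1/(k(k+2)) = (1/2)[1/k - 1/(k+2)]
Telescoping leaves the first two and last two terms:
= (1/2)[1/151 + 1/152 - 1/160 - 1/161]
= 54711/147810880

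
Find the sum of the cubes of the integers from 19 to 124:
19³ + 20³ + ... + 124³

Use ∑_{k=1}^{n} k³ = [n(n+1)/2]², then subtract the first 18 terms.
∑_{k=1}^{124} k³ = [124×125/2]² = 7750² = 60062500
∑_{k=1}^{18} k³ = [18×19/2]² = 171² = 29241
∑_{k=19}^{124} k³ = 60062500 - 29241 = 60033259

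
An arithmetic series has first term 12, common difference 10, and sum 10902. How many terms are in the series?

Using S = n/2 × [2a + (n-1)d]
10902 = n/2 × [2(12) + (n-1)(10)]
10902 = n/2 × [24 + 10n - 10]
21804 = n × [14 + 10n]
10n² + (14)n - 21804 = 0
Discriminant: Δ = (14)² - 4(10)(-21804) = 196 + 872160 = 872356
√Δ = 934
n = [-(14) + √Δ] / (2·10) = (-14 + 934) / 20 = 920 / 20 = 46
(The negative root is discarded since n must be a positive integer.)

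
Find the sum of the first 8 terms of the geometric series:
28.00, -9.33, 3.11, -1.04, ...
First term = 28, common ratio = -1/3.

Sₙ = a(1 - rⁿ) / (1 - r)
S_8 = 28(1 - (-1/3)^8) / (1 - (-1/3))
S_8 = 28(1 - (1/6561)) / (4/3)
S_8 = 45920/2187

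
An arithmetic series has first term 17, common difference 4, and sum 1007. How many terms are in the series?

Using S = n/2 × [2a + (n-1)d]
1007 = n/2 × [2(17) + (n-1)(4)]
1007 = n/2 × [34 + 4n - 4]
2014 = n × [30 + 4n]
4n² + (30)n - 2014 = 0
Discriminant: Δ = (30)² - 4(4)(-2014) = 900 + 32224 = 33124
√Δ = 182
n = [-(30) + √Δ] / (2·4) = (-30 + 182) / 8 = 152 / 8 = 19
(The negative root is discarded since n must be a positive integer.)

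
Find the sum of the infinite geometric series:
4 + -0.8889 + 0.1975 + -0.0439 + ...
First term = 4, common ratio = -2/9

For |r| < 1, S = a / (1 - r)
S = 4 / (1 - (-2/9))
S = 4 / (11/9)
S = 36/11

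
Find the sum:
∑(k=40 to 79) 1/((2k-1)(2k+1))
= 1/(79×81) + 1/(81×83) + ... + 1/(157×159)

Partial fractions: 1/((2k-1)(2k+1)) = (1/2)[1/(2k-1) - 1/(2k+1)]
The series telescopes:
= (1/2)[1/79 - 1/159]
= 40/12561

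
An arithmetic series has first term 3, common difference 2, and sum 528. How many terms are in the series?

Using S = n/2 × [2a + (n-1)d]
528 = n/2 × [2(3) + (n-1)(2)]
528 = n/2 × [6 + 2n - 2]
1056 = n × [4 + 2n]
2n² + (4)n - 1056 = 0
Discriminant: Δ = (4)² - 4(2)(-1056) = 16 + 8448 = 8464
√Δ = 92
n = [-(4) + √Δ] / (2·2) = (-4 + 92) / 4 = 88 / 4 = 22
(The negative root is discarded since n must be a positive integer.)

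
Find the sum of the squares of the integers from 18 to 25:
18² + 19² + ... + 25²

Use ∑_{k=1}^{n} k² = n(n+1)(2n+1)/6, then subtract the first 17 terms.
∑_{k=1}^{25} k² = 25×26×51/6 = 5525
∑_{k=1}^{17} k² = 17×18×35/6 = 1785
∑_{k=18}^{25} k² = 5525 - 1785 = 3740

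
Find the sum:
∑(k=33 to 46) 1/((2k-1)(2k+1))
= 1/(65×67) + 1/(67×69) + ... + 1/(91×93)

Partial fractions: 1/((2k-1)(2k+1)) = (1/2)[1/(2k-1) - 1/(2k+1)]
The series telescopes:
= (1/2)[1/65 - 1/93]
= 14/6045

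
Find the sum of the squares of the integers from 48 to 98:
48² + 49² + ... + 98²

Use ∑_{k=1}^{n} k² = n(n+1)(2n+1)/6, then subtract the first 47 terms.
∑_{k=1}^{98} k² = 98×99×197/6 = 318549
∑_{k=1}^{47} k² = 47×48×95/6 = 35720
∑_{k=48}^{98} k² = 318549 - 35720 = 282829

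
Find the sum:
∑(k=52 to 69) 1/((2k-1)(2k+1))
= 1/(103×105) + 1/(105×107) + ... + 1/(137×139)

Partial fractions: 1/((2k-1)(2k+1)) = (1/2)[1/(2k-1) - 1/(2k+1)]
The series telescopes:
= (1/2)[1/103 - 1/139]
= 18/14317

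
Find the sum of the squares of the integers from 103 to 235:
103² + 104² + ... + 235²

Use ∑_{k=1}^{n} k² = n(n+1)(2n+1)/6, then subtract the first 102 terms.
∑_{k=1}^{235} k² = 235×236×471/6 = 4353610
∑_{k=1}^{102} k² = 102×103×205/6 = 358955
∑_{k=103}^{235} k² = 4353610 - 358955 = 3994655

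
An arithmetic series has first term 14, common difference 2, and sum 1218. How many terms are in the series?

Using S = n/2 × [2a + (n-1)d]
1218 = n/2 × [2(14) + (n-1)(2)]
1218 = n/2 × [28 + 2n - 2]
2436 = n × [26 + 2n]
2n² + (26)n - 2436 = 0
Discriminant: Δ = (26)² - 4(2)(-2436) = 676 + 19488 = 20164
√Δ = 142
n = [-(26) + √Δ] / (2·2) = (-26 + 142) / 4 = 116 / 4 = 29
(The negative root is discarded since n must be a positive integer.)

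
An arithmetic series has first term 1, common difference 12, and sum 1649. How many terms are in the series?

Using S = n/2 × [2a + (n-1)d]
1649 = n/2 × [2(1) + (n-1)(12)]
1649 = n/2 × [2 + 12n - 12]
3298 = n × [-10 + 12n]
12n² + (-10)n - 3298 = 0
Discriminant: Δ = (-10)² - 4(12)(-3298) = 100 + 158304 = 158404
√Δ = 398
n = [-(-10) + √Δ] / (2·12) = (10 + 398) / 24 = 408 / 24 = 17
(The negative root is discarded since n must be a positive integer.)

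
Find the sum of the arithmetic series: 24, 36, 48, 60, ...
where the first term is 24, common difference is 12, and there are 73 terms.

Sₙ = n/2 × (first + last)
Last term = a + (n-1)d = 24 + (73-1)×12 = 888
S_73 = 73/2 × (24 + 888)
S_73 = 73/2 × 912 = 33288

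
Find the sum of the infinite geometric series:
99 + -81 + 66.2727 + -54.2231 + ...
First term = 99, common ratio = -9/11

For |r| < 1, S = a / (1 - r)
S = 99 / (1 - (-9/11))
S = 99 / (20/11)
S = 1089/20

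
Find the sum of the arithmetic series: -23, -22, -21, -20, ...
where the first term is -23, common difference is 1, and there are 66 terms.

Sₙ = n/2 × (first + last)
Last term = a + (n-1)d = -23 + (66-1)×1 = 42
S_66 = 66/2 × (-23 + 42)
S_66 = 66/2 × 19 = 627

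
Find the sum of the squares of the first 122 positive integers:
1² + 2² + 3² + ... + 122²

Formula: ∑k² = n(n+1)(2n+1)/6
= 122×123×245/6
= 3676470/6
= 612745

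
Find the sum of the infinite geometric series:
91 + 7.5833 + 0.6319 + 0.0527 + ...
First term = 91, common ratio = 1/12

For |r| < 1, S = a / (1 - r)
S = 91 / (1 - (1/12))
S = 91 / (11/12)
S = 1092/11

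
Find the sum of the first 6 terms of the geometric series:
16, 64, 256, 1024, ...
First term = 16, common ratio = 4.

Sₙ = a(1 - rⁿ) / (1 - r)
S_6 = 16(1 - 4^6) / (1 - 4)
S_6 = 16(1 - 4096) / (-3)
S_6 = 21840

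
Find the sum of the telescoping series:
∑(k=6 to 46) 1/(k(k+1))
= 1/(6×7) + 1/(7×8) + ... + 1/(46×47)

Partial fractions: 1/(k(k+1)) = 1/k - 1/(k+1)
The series telescopes:
= (1/6 - 1/7) + (1/7 - 1/8) + ... + (1/46 - 1/47)
= 1/6 - 1/47
= 41/282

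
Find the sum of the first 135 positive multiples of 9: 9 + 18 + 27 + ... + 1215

Factor out 9: = 9(1 + 2 + ... + 135) = 9 × n(n+1)/2
= 9 × 135×136/2
= 9 × 9180
= 82620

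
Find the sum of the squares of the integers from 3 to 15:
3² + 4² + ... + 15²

Use ∑_{k=1}^{n} k² = n(n+1)(2n+1)/6, then subtract the first 2 terms.
∑_{k=1}^{15} k² = 15×16×31/6 = 1240
∑_{k=1}^{2} k² = 2×3×5/6 = 5
∑_{k=3}^{15} k² = 1240 - 5 = 1235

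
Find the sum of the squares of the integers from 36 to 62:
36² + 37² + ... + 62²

Use ∑_{k=1}^{n} k² = n(n+1)(2n+1)/6, then subtract the first 35 terms.
∑_{k=1}^{62} k² = 62×63×125/6 = 81375
∑_{k=1}^{35} k² = 35×36×71/6 = 14910
∑_{k=36}^{62} k² = 81375 - 14910 = 66465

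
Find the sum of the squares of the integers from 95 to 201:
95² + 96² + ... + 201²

Use ∑_{k=1}^{n} k² = n(n+1)(2n+1)/6, then subtract the first 94 terms.
∑_{k=1}^{201} k² = 201×202×403/6 = 2727101
∑_{k=1}^{94} k² = 94×95×189/6 = 281295
∑_{k=95}^{201} k² = 2727101 - 281295 = 2445806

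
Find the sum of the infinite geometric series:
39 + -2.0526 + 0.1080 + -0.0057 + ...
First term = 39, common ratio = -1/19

For |r| < 1, S = a / (1 - r)
S = 39 / (1 - (-1/19))
S = 39 / (20/19)
S = 741/20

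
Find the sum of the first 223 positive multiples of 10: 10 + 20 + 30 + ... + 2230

Factor out 10: = 10(1 + 2 + ... + 223) = 10 × n(n+1)/2
= 10 × 223×224/2
= 10 × 24976
= 249760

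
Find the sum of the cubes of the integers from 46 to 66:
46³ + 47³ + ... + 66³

Use ∑_{k=1}^{n} k³ = [n(n+1)/2]², then subtract the first 45 terms.
∑_{k=1}^{66} k³ = [66×67/2]² = 2211² = 4888521
∑_{k=1}^{45} k³ = [45×46/2]² = 1035² = 1071225
∑_{k=46}^{66} k³ = 4888521 - 1071225 = 3817296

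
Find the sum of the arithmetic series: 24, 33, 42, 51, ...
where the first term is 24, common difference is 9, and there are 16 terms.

Sₙ = n/2 × (first + last)
Last term = a + (n-1)d = 24 + (16-1)×9 = 159
S_16 = 16/2 × (24 + 159)
S_16 = 16/2 × 183 = 1464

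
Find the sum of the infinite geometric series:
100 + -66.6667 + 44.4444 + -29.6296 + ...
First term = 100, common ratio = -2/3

For |r| < 1, S = a / (1 - r)
S = 100 / (1 - (-2/3))
S = 100 / (5/3)
S = 60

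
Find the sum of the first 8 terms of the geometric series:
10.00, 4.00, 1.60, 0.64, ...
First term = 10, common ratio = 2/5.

Sₙ = a(1 - rⁿ) / (1 - r)
S_8 = 10(1 - (2/5)^8) / (1 - (2/5))
S_8 = 10(1 - (256/390625)) / (3/5)
S_8 = 260246/15625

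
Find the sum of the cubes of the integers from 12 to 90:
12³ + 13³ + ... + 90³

Use ∑_{k=1}^{n} k³ = [n(n+1)/2]², then subtract the first 11 terms.
∑_{k=1}^{90} k³ = [90×91/2]² = 4095² = 16769025
∑_{k=1}^{11} k³ = [11×12/2]² = 66² = 4356
∑_{k=12}^{90} k³ = 16769025 - 4356 = 16764669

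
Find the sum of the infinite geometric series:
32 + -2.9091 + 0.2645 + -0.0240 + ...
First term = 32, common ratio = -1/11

For |r| < 1, S = a / (1 - r)
S = 32 / (1 - (-1/11))
S = 32 / (12/11)
S = 88/3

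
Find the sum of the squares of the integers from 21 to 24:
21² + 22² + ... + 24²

Use ∑_{k=1}^{n} k² = n(n+1)(2n+1)/6, then subtract the first 20 terms.
∑_{k=1}^{24} k² = 24×25×49/6 = 4900
∑_{k=1}^{20} k² = 20×21×41/6 = 2870
∑_{k=21}^{24} k² = 4900 - 2870 = 2030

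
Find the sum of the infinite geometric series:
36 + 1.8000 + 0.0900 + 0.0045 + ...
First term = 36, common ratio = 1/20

For |r| < 1, S = a / (1 - r)
S = 36 / (1 - (1/20))
S = 36 / (19/20)
S = 720/19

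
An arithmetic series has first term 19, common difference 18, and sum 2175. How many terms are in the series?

Using S = n/2 × [2a + (n-1)d]
2175 = n/2 × [2(19) + (n-1)(18)]
2175 = n/2 × [38 + 18n - 18]
4350 = n × [20 + 18n]
18n² + (20)n - 4350 = 0
Discriminant: Δ = (20)² - 4(18)(-4350) = 400 + 313200 = 313600
√Δ = 560
n = [-(20) + √Δ] / (2·18) = (-20 + 560) / 36 = 540 / 36 = 15
(The negative root is discarded since n must be a positive integer.)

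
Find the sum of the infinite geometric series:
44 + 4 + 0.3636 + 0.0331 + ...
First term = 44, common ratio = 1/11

For |r| < 1, S = a / (1 - r)
S = 44 / (1 - (1/11))
S = 44 / (10/11)
S = 242/5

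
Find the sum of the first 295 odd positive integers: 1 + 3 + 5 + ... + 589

Sum of first n odd numbers = n²
= 295²
= 87025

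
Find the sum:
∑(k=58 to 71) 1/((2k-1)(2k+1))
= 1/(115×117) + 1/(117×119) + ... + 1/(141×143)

Partial fractions: 1/((2k-1)(2k+1)) = (1/2)[1/(2k-1) - 1/(2k+1)]
The series telescopes:
= (1/2)[1/115 - 1/143]
= 14/16445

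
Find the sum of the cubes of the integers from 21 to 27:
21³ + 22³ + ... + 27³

Use ∑_{k=1}^{n} k³ = [n(n+1)/2]², then subtract the first 20 terms.
∑_{k=1}^{27} k³ = [27×28/2]² = 378² = 142884
∑_{k=1}^{20} k³ = [20×21/2]² = 210² = 44100
∑_{k=21}^{27} k³ = 142884 - 44100 = 98784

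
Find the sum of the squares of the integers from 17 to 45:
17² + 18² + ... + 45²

Use ∑_{k=1}^{n} k² = n(n+1)(2n+1)/6, then subtract the first 16 terms.
∑_{k=1}^{45} k² = 45×46×91/6 = 31395
∑_{k=1}^{16} k² = 16×17×33/6 = 1496
∑_{k=17}^{45} k² = 31395 - 1496 = 29899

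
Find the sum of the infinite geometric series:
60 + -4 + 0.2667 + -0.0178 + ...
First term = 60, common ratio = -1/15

For |r| < 1, S = a / (1 - r)
S = 60 / (1 - (-1/15))
S = 60 / (16/15)
S = 225/4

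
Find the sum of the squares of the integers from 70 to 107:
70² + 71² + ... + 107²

Use ∑_{k=1}^{n} k² = n(n+1)(2n+1)/6, then subtract the first 69 terms.
∑_{k=1}^{107} k² = 107×108×215/6 = 414090
∑_{k=1}^{69} k² = 69×70×139/6 = 111895
∑_{k=70}^{107} k² = 414090 - 111895 = 302195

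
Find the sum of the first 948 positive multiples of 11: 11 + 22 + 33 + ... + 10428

Factor out 11: = 11(1 + 2 + ... + 948) = 11 × n(n+1)/2
= 11 × 948×949/2
= 11 × 449826
= 4948086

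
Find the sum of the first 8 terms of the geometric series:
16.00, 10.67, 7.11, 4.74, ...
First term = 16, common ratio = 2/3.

Sₙ = a(1 - rⁿ) / (1 - r)
S_8 = 16(1 - (2/3)^8) / (1 - (2/3))
S_8 = 16(1 - (256/6561)) / (1/3)
S_8 = 100880/2187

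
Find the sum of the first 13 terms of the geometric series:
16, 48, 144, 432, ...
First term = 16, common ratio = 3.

Sₙ = a(1 - rⁿ) / (1 - r)
S_13 = 16(1 - 3^13) / (1 - 3)
S_13 = 16(1 - 1594323) / (-2)
S_13 = 12754576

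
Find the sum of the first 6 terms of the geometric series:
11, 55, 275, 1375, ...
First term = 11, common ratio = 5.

Sₙ = a(1 - rⁿ) / (1 - r)
S_6 = 11(1 - 5^6) / (1 - 5)
S_6 = 11(1 - 15625) / (-4)
S_6 = 42966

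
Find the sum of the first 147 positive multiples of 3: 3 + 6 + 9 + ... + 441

Factor out 3: = 3(1 + 2 + ... + 147) = 3 × n(n+1)/2
= 3 × 147×148/2
= 3 × 10878
= 32634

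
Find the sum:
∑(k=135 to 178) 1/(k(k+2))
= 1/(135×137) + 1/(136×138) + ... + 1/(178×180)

Partial fractions: 1/(k(k+2)) = (1/2)[1/k - 1/(k+2)]
Telescoping leaves the first two and last two terms:
= (1/2)[1/135 + 1/136 - 1/179 - 1/180]
= 11891/6572880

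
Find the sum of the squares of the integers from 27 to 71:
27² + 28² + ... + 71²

Use ∑_{k=1}^{n} k² = n(n+1)(2n+1)/6, then subtract the first 26 terms.
∑_{k=1}^{71} k² = 71×72×143/6 = 121836
∑_{k=1}^{26} k² = 26×27×53/6 = 6201
∑_{k=27}^{71} k² = 121836 - 6201 = 115635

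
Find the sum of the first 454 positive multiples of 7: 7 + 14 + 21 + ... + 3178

Factor out 7: = 7(1 + 2 + ... + 454) = 7 × n(n+1)/2
= 7 × 454×455/2
= 7 × 103285
= 722995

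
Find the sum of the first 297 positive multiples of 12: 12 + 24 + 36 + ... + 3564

Factor out 12: = 12(1 + 2 + ... + 297) = 12 × n(n+1)/2
= 12 × 297×298/2
= 12 × 44253
= 531036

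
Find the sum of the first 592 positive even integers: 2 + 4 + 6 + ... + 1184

Sum of first n even numbers = n(n+1)
= 592×593
= 351056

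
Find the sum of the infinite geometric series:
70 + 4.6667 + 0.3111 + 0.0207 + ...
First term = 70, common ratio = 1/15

For |r| < 1, S = a / (1 - r)
S = 70 / (1 - (1/15))
S = 70 / (14/15)
S = 75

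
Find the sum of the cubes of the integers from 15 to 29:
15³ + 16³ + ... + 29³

Use ∑_{k=1}^{n} k³ = [n(n+1)/2]², then subtract the first 14 terms.
∑_{k=1}^{29} k³ = [29×30/2]² = 435² = 189225
∑_{k=1}^{14} k³ = [14×15/2]² = 105² = 11025
∑_{k=15}^{29} k³ = 189225 - 11025 = 178200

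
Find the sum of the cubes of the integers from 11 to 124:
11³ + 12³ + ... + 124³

Use ∑_{k=1}^{n} k³ = [n(n+1)/2]², then subtract the first 10 terms.
∑_{k=1}^{124} k³ = [124×125/2]² = 7750² = 60062500
∑_{k=1}^{10} k³ = [10×11/2]² = 55² = 3025
∑_{k=11}^{124} k³ = 60062500 - 3025 = 60059475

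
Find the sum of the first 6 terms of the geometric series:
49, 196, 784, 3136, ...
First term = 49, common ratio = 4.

Sₙ = a(1 - rⁿ) / (1 - r)
S_6 = 49(1 - 4^6) / (1 - 4)
S_6 = 49(1 - 4096) / (-3)
S_6 = 66885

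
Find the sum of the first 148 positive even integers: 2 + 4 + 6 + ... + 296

Sum of first n even numbers = n(n+1)
= 148×149
= 22052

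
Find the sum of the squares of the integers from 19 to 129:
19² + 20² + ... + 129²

Use ∑_{k=1}^{n} k² = n(n+1)(2n+1)/6, then subtract the first 18 terms.
∑_{k=1}^{129} k² = 129×130×259/6 = 723905
∑_{k=1}^{18} k² = 18×19×37/6 = 2109
∑_{k=19}^{129} k² = 723905 - 2109 = 721796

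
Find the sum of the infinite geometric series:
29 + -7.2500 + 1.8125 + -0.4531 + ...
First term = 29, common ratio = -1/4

For |r| < 1, S = a / (1 - r)
S = 29 / (1 - (-1/4))
S = 29 / (5/4)
S = 116/5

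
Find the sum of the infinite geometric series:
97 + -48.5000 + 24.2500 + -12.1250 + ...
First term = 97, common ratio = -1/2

For |r| < 1, S = a / (1 - r)
S = 97 / (1 - (-1/2))
S = 97 / (3/2)
S = 194/3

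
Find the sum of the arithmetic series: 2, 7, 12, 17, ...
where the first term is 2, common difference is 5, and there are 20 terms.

Sₙ = n/2 × (first + last)
Last term = a + (n-1)d = 2 + (20-1)×5 = 97
S_20 = 20/2 × (2 + 97)
S_20 = 20/2 × 99 = 990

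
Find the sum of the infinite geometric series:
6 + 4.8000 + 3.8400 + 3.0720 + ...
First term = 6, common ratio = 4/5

For |r| < 1, S = a / (1 - r)
S = 6 / (1 - (4/5))
S = 6 / (1/5)
S = 30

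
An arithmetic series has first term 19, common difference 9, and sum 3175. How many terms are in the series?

Using S = n/2 × [2a + (n-1)d]
3175 = n/2 × [2(19) + (n-1)(9)]
3175 = n/2 × [38 + 9n - 9]
6350 = n × [29 + 9n]
9n² + (29)n - 6350 = 0
Discriminant: Δ = (29)² - 4(9)(-6350) = 841 + 228600 = 229441
√Δ = 479
n = [-(29) + √Δ] / (2·9) = (-29 + 479) / 18 = 450 / 18 = 25
(The negative root is discarded since n must be a positive integer.)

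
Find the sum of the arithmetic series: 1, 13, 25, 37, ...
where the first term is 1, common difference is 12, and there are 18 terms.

Sₙ = n/2 × (first + last)
Last term = a + (n-1)d = 1 + (18-1)×12 = 205
S_18 = 18/2 × (1 + 205)
S_18 = 18/2 × 206 = 1854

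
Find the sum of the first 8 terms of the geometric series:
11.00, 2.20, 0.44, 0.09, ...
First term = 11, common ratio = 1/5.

Sₙ = a(1 - rⁿ) / (1 - r)
S_8 = 11(1 - (1/5)^8) / (1 - (1/5))
S_8 = 11(1 - (1/390625)) / (4/5)
S_8 = 1074216/78125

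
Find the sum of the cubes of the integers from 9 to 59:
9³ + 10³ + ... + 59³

Use ∑_{k=1}^{n} k³ = [n(n+1)/2]², then subtract the first 8 terms.
∑_{k=1}^{59} k³ = [59×60/2]² = 1770² = 3132900
∑_{k=1}^{8} k³ = [8×9/2]² = 36² = 1296
∑_{k=9}^{59} k³ = 3132900 - 1296 = 3131604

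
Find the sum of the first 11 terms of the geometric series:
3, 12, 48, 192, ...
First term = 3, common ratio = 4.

Sₙ = a(1 - rⁿ) / (1 - r)
S_11 = 3(1 - 4^11) / (1 - 4)
S_11 = 3(1 - 4194304) / (-3)
S_11 = 4194303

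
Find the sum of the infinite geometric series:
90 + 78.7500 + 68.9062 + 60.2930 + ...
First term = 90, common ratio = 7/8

For |r| < 1, S = a / (1 - r)
S = 90 / (1 - (7/8))
S = 90 / (1/8)
S = 720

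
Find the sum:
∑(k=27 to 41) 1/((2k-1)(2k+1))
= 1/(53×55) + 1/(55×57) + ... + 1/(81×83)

Partial fractions: 1/((2k-1)(2k+1)) = (1/2)[1/(2k-1) - 1/(2k+1)]
The series telescopes:
= (1/2)[1/53 - 1/83]
= 15/4399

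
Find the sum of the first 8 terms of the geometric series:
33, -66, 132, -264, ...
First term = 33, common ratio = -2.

Sₙ = a(1 - rⁿ) / (1 - r)
S_8 = 33(1 - (-2)^8) / (1 - (-2))
S_8 = 33(1 - 256) / (3)
S_8 = -2805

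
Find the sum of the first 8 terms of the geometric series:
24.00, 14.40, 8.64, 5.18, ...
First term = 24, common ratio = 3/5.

Sₙ = a(1 - rⁿ) / (1 - r)
S_8 = 24(1 - (3/5)^8) / (1 - (3/5))
S_8 = 24(1 - (6561/390625)) / (2/5)
S_8 = 4608768/78125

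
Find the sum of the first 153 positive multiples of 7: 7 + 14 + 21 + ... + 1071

Factor out 7: = 7(1 + 2 + ... + 153) = 7 × n(n+1)/2
= 7 × 153×154/2
= 7 × 11781
= 82467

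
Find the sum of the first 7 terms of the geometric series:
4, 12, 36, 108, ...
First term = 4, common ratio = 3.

Sₙ = a(1 - rⁿ) / (1 - r)
S_7 = 4(1 - 3^7) / (1 - 3)
S_7 = 4(1 - 2187) / (-2)
S_7 = 4372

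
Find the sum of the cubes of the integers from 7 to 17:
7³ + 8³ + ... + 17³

Use ∑_{k=1}^{n} k³ = [n(n+1)/2]², then subtract the first 6 terms.
∑_{k=1}^{17} k³ = [17×18/2]² = 153² = 23409
∑_{k=1}^{6} k³ = [6×7/2]² = 21² = 441
∑_{k=7}^{17} k³ = 23409 - 441 = 22968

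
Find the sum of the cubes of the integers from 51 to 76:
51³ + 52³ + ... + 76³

Use ∑_{k=1}^{n} k³ = [n(n+1)/2]², then subtract the first 50 terms.
∑_{k=1}^{76} k³ = [76×77/2]² = 2926² = 8561476
∑_{k=1}^{50} k³ = [50×51/2]² = 1275² = 1625625
∑_{k=51}^{76} k³ = 8561476 - 1625625 = 6935851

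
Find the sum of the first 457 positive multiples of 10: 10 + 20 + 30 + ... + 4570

Factor out 10: = 10(1 + 2 + ... + 457) = 10 × n(n+1)/2
= 10 × 457×458/2
= 10 × 104653
= 1046530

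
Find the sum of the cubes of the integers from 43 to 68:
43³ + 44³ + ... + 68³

Use ∑_{k=1}^{n} k³ = [n(n+1)/2]², then subtract the first 42 terms.
∑_{k=1}^{68} k³ = [68×69/2]² = 2346² = 5503716
∑_{k=1}^{42} k³ = [42×43/2]² = 903² = 815409
∑_{k=43}^{68} k³ = 5503716 - 815409 = 4688307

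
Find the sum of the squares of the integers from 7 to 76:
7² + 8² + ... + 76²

Use ∑_{k=1}^{n} k² = n(n+1)(2n+1)/6, then subtract the first 6 terms.
∑_{k=1}^{76} k² = 76×77×153/6 = 149226
∑_{k=1}^{6} k² = 6×7×13/6 = 91
∑_{k=7}^{76} k² = 149226 - 91 = 149135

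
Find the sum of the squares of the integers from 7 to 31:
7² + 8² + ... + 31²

Use ∑_{k=1}^{n} k² = n(n+1)(2n+1)/6, then subtract the first 6 terms.
∑_{k=1}^{31} k² = 31×32×63/6 = 10416
∑_{k=1}^{6} k² = 6×7×13/6 = 91
∑_{k=7}^{31} k² = 10416 - 91 = 10325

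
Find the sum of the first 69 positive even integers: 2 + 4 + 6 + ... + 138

Sum of first n even numbers = n(n+1)
= 69×70
= 4830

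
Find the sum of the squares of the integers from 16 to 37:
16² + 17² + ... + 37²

Use ∑_{k=1}^{n} k² = n(n+1)(2n+1)/6, then subtract the first 15 terms.
∑_{k=1}^{37} k² = 37×38×75/6 = 17575
∑_{k=1}^{15} k² = 15×16×31/6 = 1240
∑_{k=16}^{37} k² = 17575 - 1240 = 16335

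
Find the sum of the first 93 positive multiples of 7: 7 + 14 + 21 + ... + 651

Factor out 7: = 7(1 + 2 + ... + 93) = 7 × n(n+1)/2
= 7 × 93×94/2
= 7 × 4371
= 30597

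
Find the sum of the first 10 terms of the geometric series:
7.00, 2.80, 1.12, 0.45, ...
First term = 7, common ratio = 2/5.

Sₙ = a(1 - rⁿ) / (1 - r)
S_10 = 7(1 - (2/5)^10) / (1 - (2/5))
S_10 = 7(1 - (1024/9765625)) / (3/5)
S_10 = 22784069/1953125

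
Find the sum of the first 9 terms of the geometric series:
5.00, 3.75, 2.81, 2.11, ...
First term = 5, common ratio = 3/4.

Sₙ = a(1 - rⁿ) / (1 - r)
S_9 = 5(1 - (3/4)^9) / (1 - (3/4))
S_9 = 5(1 - (19683/262144)) / (1/4)
S_9 = 1212305/65536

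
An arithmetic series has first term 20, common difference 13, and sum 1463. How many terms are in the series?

Using S = n/2 × [2a + (n-1)d]
1463 = n/2 × [2(20) + (n-1)(13)]
1463 = n/2 × [40 + 13n - 13]
2926 = n × [27 + 13n]
13n² + (27)n - 2926 = 0
Discriminant: Δ = (27)² - 4(13)(-2926) = 729 + 152152 = 152881
√Δ = 391
n = [-(27) + √Δ] / (2·13) = (-27 + 391) / 26 = 364 / 26 = 14
(The negative root is discarded since n must be a positive integer.)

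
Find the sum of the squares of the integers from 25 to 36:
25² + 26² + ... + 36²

Use ∑_{k=1}^{n} k² = n(n+1)(2n+1)/6, then subtract the first 24 terms.
∑_{k=1}^{36} k² = 36×37×73/6 = 16206
∑_{k=1}^{24} k² = 24×25×49/6 = 4900
∑_{k=25}^{36} k² = 16206 - 4900 = 11306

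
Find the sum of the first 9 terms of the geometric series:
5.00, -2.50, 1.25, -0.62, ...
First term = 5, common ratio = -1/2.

Sₙ = a(1 - rⁿ) / (1 - r)
S_9 = 5(1 - (-1/2)^9) / (1 - (-1/2))
S_9 = 5(1 - (-1/512)) / (3/2)
S_9 = 855/256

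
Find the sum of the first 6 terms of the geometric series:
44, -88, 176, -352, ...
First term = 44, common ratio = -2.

Sₙ = a(1 - rⁿ) / (1 - r)
S_6 = 44(1 - (-2)^6) / (1 - (-2))
S_6 = 44(1 - 64) / (3)
S_6 = -924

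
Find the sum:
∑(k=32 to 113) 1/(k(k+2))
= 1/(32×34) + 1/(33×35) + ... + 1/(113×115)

Partial fractions: 1/(k(k+2)) = (1/2)[1/k - 1/(k+2)]
Telescoping leaves the first two and last two terms:
= (1/2)[1/32 + 1/33 - 1/114 - 1/115]
= 33907/1538240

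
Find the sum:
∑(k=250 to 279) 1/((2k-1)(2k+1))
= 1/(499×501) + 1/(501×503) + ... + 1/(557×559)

Partial fractions: 1/((2k-1)(2k+1)) = (1/2)[1/(2k-1) - 1/(2k+1)]
The series telescopes:
= (1/2)[1/499 - 1/559]
= 30/278941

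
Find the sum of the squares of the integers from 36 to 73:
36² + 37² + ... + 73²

Use ∑_{k=1}^{n} k² = n(n+1)(2n+1)/6, then subtract the first 35 terms.
∑_{k=1}^{73} k² = 73×74×147/6 = 132349
∑_{k=1}^{35} k² = 35×36×71/6 = 14910
∑_{k=36}^{73} k² = 132349 - 14910 = 117439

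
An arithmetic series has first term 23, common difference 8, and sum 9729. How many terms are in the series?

Using S = n/2 × [2a + (n-1)d]
9729 = n/2 × [2(23) + (n-1)(8)]
9729 = n/2 × [46 + 8n - 8]
19458 = n × [38 + 8n]
8n² + (38)n - 19458 = 0
Discriminant: Δ = (38)² - 4(8)(-19458) = 1444 + 622656 = 624100
√Δ = 790
n = [-(38) + √Δ] / (2·8) = (-38 + 790) / 16 = 752 / 16 = 47
(The negative root is discarded since n must be a positive integer.)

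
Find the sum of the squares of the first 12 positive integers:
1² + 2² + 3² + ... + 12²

Formula: ∑k² = n(n+1)(2n+1)/6
= 12×13×25/6
= 3900/6
= 650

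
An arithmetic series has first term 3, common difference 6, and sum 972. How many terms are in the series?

Using S = n/2 × [2a + (n-1)d]
972 = n/2 × [2(3) + (n-1)(6)]
972 = n/2 × [6 + 6n - 6]
1944 = n × [0 + 6n]
6n² + (0)n - 1944 = 0
Discriminant: Δ = (0)² - 4(6)(-1944) = 0 + 46656 = 46656
√Δ = 216
n = [-(0) + √Δ] / (2·6) = (0 + 216) / 12 = 216 / 12 = 18
(The negative root is discarded since n must be a positive integer.)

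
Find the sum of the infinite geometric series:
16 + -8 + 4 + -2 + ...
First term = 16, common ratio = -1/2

For |r| < 1, S = a / (1 - r)
S = 16 / (1 - (-1/2))
S = 16 / (3/2)
S = 32/3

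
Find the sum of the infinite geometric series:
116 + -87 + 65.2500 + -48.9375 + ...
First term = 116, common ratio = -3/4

For |r| < 1, S = a / (1 - r)
S = 116 / (1 - (-3/4))
S = 116 / (7/4)
S = 464/7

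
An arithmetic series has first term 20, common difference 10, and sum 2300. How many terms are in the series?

Using S = n/2 × [2a + (n-1)d]
2300 = n/2 × [2(20) + (n-1)(10)]
2300 = n/2 × [40 + 10n - 10]
4600 = n × [30 + 10n]
10n² + (30)n - 4600 = 0
Discriminant: Δ = (30)² - 4(10)(-4600) = 900 + 184000 = 184900
√Δ = 430
n = [-(30) + √Δ] / (2·10) = (-30 + 430) / 20 = 400 / 20 = 20
(The negative root is discarded since n must be a positive integer.)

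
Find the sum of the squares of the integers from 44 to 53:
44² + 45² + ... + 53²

Use ∑_{k=1}^{n} k² = n(n+1)(2n+1)/6, then subtract the first 43 terms.
∑_{k=1}^{53} k² = 53×54×107/6 = 51039
∑_{k=1}^{43} k² = 43×44×87/6 = 27434
∑_{k=44}^{53} k² = 51039 - 27434 = 23605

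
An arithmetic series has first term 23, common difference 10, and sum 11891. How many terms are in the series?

Using S = n/2 × [2a + (n-1)d]
11891 = n/2 × [2(23) + (n-1)(10)]
11891 = n/2 × [46 + 10n - 10]
23782 = n × [36 + 10n]
10n² + (36)n - 23782 = 0
Discriminant: Δ = (36)² - 4(10)(-23782) = 1296 + 951280 = 952576
√Δ = 976
n = [-(36) + √Δ] / (2·10) = (-36 + 976) / 20 = 940 / 20 = 47
(The negative root is discarded since n must be a positive integer.)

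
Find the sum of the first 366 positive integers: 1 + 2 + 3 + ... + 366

Formula: ∑k = n(n+1)/2
= 366×367/2
= 134322/2
= 67161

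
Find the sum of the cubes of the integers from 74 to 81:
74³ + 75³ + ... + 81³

Use ∑_{k=1}^{n} k³ = [n(n+1)/2]², then subtract the first 73 terms.
∑_{k=1}^{81} k³ = [81×82/2]² = 3321² = 11029041
∑_{k=1}^{73} k³ = [73×74/2]² = 2701² = 7295401
∑_{k=74}^{81} k³ = 11029041 - 7295401 = 3733640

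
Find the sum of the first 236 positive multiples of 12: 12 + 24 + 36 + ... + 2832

Factor out 12: = 12(1 + 2 + ... + 236) = 12 × n(n+1)/2
= 12 × 236×237/2
= 12 × 27966
= 335592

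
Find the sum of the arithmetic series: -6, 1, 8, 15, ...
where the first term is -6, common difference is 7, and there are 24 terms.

Sₙ = n/2 × (first + last)
Last term = a + (n-1)d = -6 + (24-1)×7 = 155
S_24 = 24/2 × (-6 + 155)
S_24 = 24/2 × 149 = 1788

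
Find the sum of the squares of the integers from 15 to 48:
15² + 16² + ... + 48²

Use ∑_{k=1}^{n} k² = n(n+1)(2n+1)/6, then subtract the first 14 terms.
∑_{k=1}^{48} k² = 48×49×97/6 = 38024
∑_{k=1}^{14} k² = 14×15×29/6 = 1015
∑_{k=15}^{48} k² = 38024 - 1015 = 37009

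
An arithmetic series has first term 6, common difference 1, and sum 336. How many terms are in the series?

Using S = n/2 × [2a + (n-1)d]
336 = n/2 × [2(6) + (n-1)(1)]
336 = n/2 × [12 + 1n - 1]
672 = n × [11 + 1n]
1n² + (11)n - 672 = 0
Discriminant: Δ = (11)² - 4(1)(-672) = 121 + 2688 = 2809
√Δ = 53
n = [-(11) + √Δ] / (2·1) = (-11 + 53) / 2 = 42 / 2 = 21
(The negative root is discarded since n must be a positive integer.)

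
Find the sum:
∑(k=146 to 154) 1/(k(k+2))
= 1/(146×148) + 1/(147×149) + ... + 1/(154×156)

Partial fractions: 1/(k(k+2)) = (1/2)[1/k - 1/(k+2)]
Telescoping leaves the first two and last two terms:
= (1/2)[1/146 + 1/147 - 1/155 - 1/156]
= 22781/57661240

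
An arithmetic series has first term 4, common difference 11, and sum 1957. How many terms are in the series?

Using S = n/2 × [2a + (n-1)d]
1957 = n/2 × [2(4) + (n-1)(11)]
1957 = n/2 × [8 + 11n - 11]
3914 = n × [-3 + 11n]
11n² + (-3)n - 3914 = 0
Discriminant: Δ = (-3)² - 4(11)(-3914) = 9 + 172216 = 172225
√Δ = 415
n = [-(-3) + √Δ] / (2·11) = (3 + 415) / 22 = 418 / 22 = 19
(The negative root is discarded since n must be a positive integer.)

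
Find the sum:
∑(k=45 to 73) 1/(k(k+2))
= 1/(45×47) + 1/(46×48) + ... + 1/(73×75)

Partial fractions: 1/(k(k+2)) = (1/2)[1/k - 1/(k+2)]
Telescoping leaves the first two and last two terms:
= (1/2)[1/45 + 1/46 - 1/74 - 1/75]
= 3277/382950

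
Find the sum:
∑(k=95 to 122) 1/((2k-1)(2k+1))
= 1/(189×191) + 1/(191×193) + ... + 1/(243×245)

Partial fractions: 1/((2k-1)(2k+1)) = (1/2)[1/(2k-1) - 1/(2k+1)]
The series telescopes:
= (1/2)[1/189 - 1/245]
= 4/6615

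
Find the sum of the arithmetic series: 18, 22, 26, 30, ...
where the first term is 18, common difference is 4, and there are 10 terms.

Sₙ = n/2 × (first + last)
Last term = a + (n-1)d = 18 + (10-1)×4 = 54
S_10 = 10/2 × (18 + 54)
S_10 = 10/2 × 72 = 360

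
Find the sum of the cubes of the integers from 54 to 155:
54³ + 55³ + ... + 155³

Use ∑_{k=1}^{n} k³ = [n(n+1)/2]², then subtract the first 53 terms.
∑_{k=1}^{155} k³ = [155×156/2]² = 12090² = 146168100
∑_{k=1}^{53} k³ = [53×54/2]² = 1431² = 2047761
∑_{k=54}^{155} k³ = 146168100 - 2047761 = 144120339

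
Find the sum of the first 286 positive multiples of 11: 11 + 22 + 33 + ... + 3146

Factor out 11: = 11(1 + 2 + ... + 286) = 11 × n(n+1)/2
= 11 × 286×287/2
= 11 × 41041
= 451451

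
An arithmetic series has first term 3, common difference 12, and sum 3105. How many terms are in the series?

Using S = n/2 × [2a + (n-1)d]
3105 = n/2 × [2(3) + (n-1)(12)]
3105 = n/2 × [6 + 12n - 12]
6210 = n × [-6 + 12n]
12n² + (-6)n - 6210 = 0
Discriminant: Δ = (-6)² - 4(12)(-6210) = 36 + 298080 = 298116
√Δ = 546
n = [-(-6) + √Δ] / (2·12) = (6 + 546) / 24 = 552 / 24 = 23
(The negative root is discarded since n must be a positive integer.)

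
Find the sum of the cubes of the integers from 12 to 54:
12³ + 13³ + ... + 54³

Use ∑_{k=1}^{n} k³ = [n(n+1)/2]², then subtract the first 11 terms.
∑_{k=1}^{54} k³ = [54×55/2]² = 1485² = 2205225
∑_{k=1}^{11} k³ = [11×12/2]² = 66² = 4356
∑_{k=12}^{54} k³ = 2205225 - 4356 = 2200869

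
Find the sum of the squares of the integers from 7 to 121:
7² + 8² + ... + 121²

Use ∑_{k=1}^{n} k² = n(n+1)(2n+1)/6, then subtract the first 6 terms.
∑_{k=1}^{121} k² = 121×122×243/6 = 597861
∑_{k=1}^{6} k² = 6×7×13/6 = 91
∑_{k=7}^{121} k² = 597861 - 91 = 597770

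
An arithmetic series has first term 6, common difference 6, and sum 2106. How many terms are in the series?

Using S = n/2 × [2a + (n-1)d]
2106 = n/2 × [2(6) + (n-1)(6)]
2106 = n/2 × [12 + 6n - 6]
4212 = n × [6 + 6n]
6n² + (6)n - 4212 = 0
Discriminant: Δ = (6)² - 4(6)(-4212) = 36 + 101088 = 101124
√Δ = 318
n = [-(6) + √Δ] / (2·6) = (-6 + 318) / 12 = 312 / 12 = 26
(The negative root is discarded since n must be a positive integer.)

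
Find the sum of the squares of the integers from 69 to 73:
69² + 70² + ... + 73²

Use ∑_{k=1}^{n} k² = n(n+1)(2n+1)/6, then subtract the first 68 terms.
∑_{k=1}^{73} k² = 73×74×147/6 = 132349
∑_{k=1}^{68} k² = 68×69×137/6 = 107134
∑_{k=69}^{73} k² = 132349 - 107134 = 25215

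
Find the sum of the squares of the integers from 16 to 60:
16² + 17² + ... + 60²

Use ∑_{k=1}^{n} k² = n(n+1)(2n+1)/6, then subtract the first 15 terms.
∑_{k=1}^{60} k² = 60×61×121/6 = 73810
∑_{k=1}^{15} k² = 15×16×31/6 = 1240
∑_{k=16}^{60} k² = 73810 - 1240 = 72570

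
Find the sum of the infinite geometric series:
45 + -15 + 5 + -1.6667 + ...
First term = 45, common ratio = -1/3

For |r| < 1, S = a / (1 - r)
S = 45 / (1 - (-1/3))
S = 45 / (4/3)
S = 135/4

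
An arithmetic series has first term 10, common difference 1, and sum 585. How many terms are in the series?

Using S = n/2 × [2a + (n-1)d]
585 = n/2 × [2(10) + (n-1)(1)]
585 = n/2 × [20 + 1n - 1]
1170 = n × [19 + 1n]
1n² + (19)n - 1170 = 0
Discriminant: Δ = (19)² - 4(1)(-1170) = 361 + 4680 = 5041
√Δ = 71
n = [-(19) + √Δ] / (2·1) = (-19 + 71) / 2 = 52 / 2 = 26
(The negative root is discarded since n must be a positive integer.)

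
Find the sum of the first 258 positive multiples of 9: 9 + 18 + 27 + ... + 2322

Factor out 9: = 9(1 + 2 + ... + 258) = 9 × n(n+1)/2
= 9 × 258×259/2
= 9 × 33411
= 300699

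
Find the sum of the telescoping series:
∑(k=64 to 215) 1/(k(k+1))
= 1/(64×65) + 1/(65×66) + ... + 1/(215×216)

Partial fractions: 1/(k(k+1)) = 1/k - 1/(k+1)
The series telescopes:
= (1/64 - 1/65) + (1/65 - 1/66) + ... + (1/215 - 1/216)
= 1/64 - 1/216
= 19/1728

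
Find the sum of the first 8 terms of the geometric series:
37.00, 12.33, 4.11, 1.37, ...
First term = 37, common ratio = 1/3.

Sₙ = a(1 - rⁿ) / (1 - r)
S_8 = 37(1 - (1/3)^8) / (1 - (1/3))
S_8 = 37(1 - (1/6561)) / (2/3)
S_8 = 121360/2187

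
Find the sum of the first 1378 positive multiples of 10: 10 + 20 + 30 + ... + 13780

Factor out 10: = 10(1 + 2 + ... + 1378) = 10 × n(n+1)/2
= 10 × 1378×1379/2
= 10 × 950131
= 9501310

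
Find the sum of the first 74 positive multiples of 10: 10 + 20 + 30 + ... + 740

Factor out 10: = 10(1 + 2 + ... + 74) = 10 × n(n+1)/2
= 10 × 74×75/2
= 10 × 2775
= 27750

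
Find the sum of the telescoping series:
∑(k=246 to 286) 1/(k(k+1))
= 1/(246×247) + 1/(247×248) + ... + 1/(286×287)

Partial fractions: 1/(k(k+1)) = 1/k - 1/(k+1)
The series telescopes:
= (1/246 - 1/247) + (1/247 - 1/248) + ... + (1/286 - 1/287)
= 1/246 - 1/287
= 1/1722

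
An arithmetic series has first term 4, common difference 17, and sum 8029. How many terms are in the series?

Using S = n/2 × [2a + (n-1)d]
8029 = n/2 × [2(4) + (n-1)(17)]
8029 = n/2 × [8 + 17n - 17]
16058 = n × [-9 + 17n]
17n² + (-9)n - 16058 = 0
Discriminant: Δ = (-9)² - 4(17)(-16058) = 81 + 1091944 = 1092025
√Δ = 1045
n = [-(-9) + √Δ] / (2·17) = (9 + 1045) / 34 = 1054 / 34 = 31
(The negative root is discarded since n must be a positive integer.)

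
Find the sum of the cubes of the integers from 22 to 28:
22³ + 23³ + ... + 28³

Use ∑_{k=1}^{n} k³ = [n(n+1)/2]², then subtract the first 21 terms.
∑_{k=1}^{28} k³ = [28×29/2]² = 406² = 164836
∑_{k=1}^{21} k³ = [21×22/2]² = 231² = 53361
∑_{k=22}^{28} k³ = 164836 - 53361 = 111475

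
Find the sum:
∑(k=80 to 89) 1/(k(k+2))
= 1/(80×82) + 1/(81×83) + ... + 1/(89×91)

Partial fractions: 1/(k(k+2)) = (1/2)[1/k - 1/(k+2)]
Telescoping leaves the first two and last two terms:
= (1/2)[1/80 + 1/81 - 1/90 - 1/91]
= 1619/1179360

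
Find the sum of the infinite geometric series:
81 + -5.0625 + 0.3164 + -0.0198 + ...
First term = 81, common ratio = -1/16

For |r| < 1, S = a / (1 - r)
S = 81 / (1 - (-1/16))
S = 81 / (17/16)
S = 1296/17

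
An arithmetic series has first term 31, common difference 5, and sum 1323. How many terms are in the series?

Using S = n/2 × [2a + (n-1)d]
1323 = n/2 × [2(31) + (n-1)(5)]
1323 = n/2 × [62 + 5n - 5]
2646 = n × [57 + 5n]
5n² + (57)n - 2646 = 0
Discriminant: Δ = (57)² - 4(5)(-2646) = 3249 + 52920 = 56169
√Δ = 237
n = [-(57) + √Δ] / (2·5) = (-57 + 237) / 10 = 180 / 10 = 18
(The negative root is discarded since n must be a positive integer.)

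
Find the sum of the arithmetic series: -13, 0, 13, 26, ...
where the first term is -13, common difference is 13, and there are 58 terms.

Sₙ = n/2 × (first + last)
Last term = a + (n-1)d = -13 + (58-1)×13 = 728
S_58 = 58/2 × (-13 + 728)
S_58 = 58/2 × 715 = 20735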